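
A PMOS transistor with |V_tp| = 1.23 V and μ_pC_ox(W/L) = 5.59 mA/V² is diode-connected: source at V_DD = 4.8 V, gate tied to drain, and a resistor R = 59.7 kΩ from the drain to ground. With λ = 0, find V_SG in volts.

V_SG = 1.37 V

With gate tied to drain, V_SG = V_SD ≥ V_SG − |V_tp|, so the device is in saturation.
KCL at the drain: ½ k_p (V_SG − |V_tp|)² = (V_DD − V_SG)/R.
Let x = V_SG − 1.23. Then 167 x² + x − 3.57 = 0, giving x = 0.143 V (positive root), so V_SG = 1.37 V.
I_D = (V_DD − V_SG)/R = (4.8 − 1.37) / 59.7 = 0.0574 mA.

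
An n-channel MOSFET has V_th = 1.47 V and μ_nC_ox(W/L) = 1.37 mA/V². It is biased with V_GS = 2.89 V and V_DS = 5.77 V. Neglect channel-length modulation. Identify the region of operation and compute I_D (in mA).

Saturation; I_D = 1.38 mA

V_ov = V_GS − V_th = 2.89 − 1.47 = 1.42 V.
Since V_DS = 5.77 V ≥ V_ov = 1.42 V, the device is in saturation.
I_D = ½ k_n V_ov² = 0.5 × 1.37 × 1.42² = 1.38 mA.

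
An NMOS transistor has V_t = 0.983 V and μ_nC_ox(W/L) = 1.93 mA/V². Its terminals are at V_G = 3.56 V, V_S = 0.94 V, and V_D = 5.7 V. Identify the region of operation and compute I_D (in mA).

V_GS = V_G − V_S = 3.56 − 0.94 = 2.62 V; V_DS = V_D − V_S = 5.7 − 0.94 = 4.76 V.
V_ov = V_GS − V_t = 2.62 − 0.983 = 1.64 V.
Since V_DS = 4.76 V ≥ V_ov = 1.64 V, the device is in saturation.
I_D = ½ k_n V_ov² = 0.5 × 1.93 × 1.64² = 2.59 mA.

Saturation; I_D = 2.59 mA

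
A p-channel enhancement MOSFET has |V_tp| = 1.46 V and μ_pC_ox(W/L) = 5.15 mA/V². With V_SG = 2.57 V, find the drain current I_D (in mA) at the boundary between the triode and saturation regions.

At the boundary V_SD = V_ov = V_SG − |V_tp| = 2.57 − 1.46 = 1.11 V.
I_D = ½ k_p V_ov² = 0.5 × 5.15 × 1.11² = 3.17 mA.

I_D = 3.17 mA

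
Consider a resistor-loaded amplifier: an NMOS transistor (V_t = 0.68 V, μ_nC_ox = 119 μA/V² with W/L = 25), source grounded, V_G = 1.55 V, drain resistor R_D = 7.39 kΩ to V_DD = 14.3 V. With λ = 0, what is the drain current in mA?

V_GS = V_G = 1.55 V, so V_ov = 1.55 − 0.68 = 0.87 V.
k_n = μ_nC_ox · (W/L) = 2.975 mA/V².
Assume saturation: I_D = ½ k_n V_ov² = 0.5 × 2.975 × 0.87² = 1.13 mA, giving V_DS = V_DD − I_D R_D = 14.3 − 1.13 × 7.39 = 5.98 V.
V_DS = 5.98 V ≥ V_ov = 0.87 V, confirming saturation.

I_D = 1.13 mA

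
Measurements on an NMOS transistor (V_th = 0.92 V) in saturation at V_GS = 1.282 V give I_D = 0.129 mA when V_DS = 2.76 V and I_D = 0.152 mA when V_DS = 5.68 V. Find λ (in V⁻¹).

λ = 0.0734 V⁻¹

With V_GS fixed, I_D ∝ (1 + λ V_DS) in saturation, so I_D2/I_D1 = (1 + λ V_DS2)/(1 + λ V_DS1).
0.152/0.129 = 1.178 = (1 + 5.68 λ)/(1 + 2.76 λ).
Solving: λ (I_D1 V_DS2 − I_D2 V_DS1) = I_D2 − I_D1, so λ = (0.152 − 0.129) / (0.129 × 5.68 − 0.152 × 2.76) = 0.023 / 0.313 = 0.0734 V⁻¹.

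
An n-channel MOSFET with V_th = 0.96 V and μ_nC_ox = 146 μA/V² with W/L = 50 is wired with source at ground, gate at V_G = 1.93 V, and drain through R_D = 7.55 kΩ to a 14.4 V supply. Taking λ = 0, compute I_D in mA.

V_GS = V_G = 1.93 V, so V_ov = 1.93 − 0.96 = 0.97 V.
k_n = μ_nC_ox · (W/L) = 7.3 mA/V².
Assume saturation: I_D = ½ k_n V_ov² = 0.5 × 7.3 × 0.97² = 3.43 mA, giving V_DS = V_DD − I_D R_D = 14.4 − 3.43 × 7.55 = -11.5 V.
But -11.5 V < V_ov = 0.97 V, so the device is actually in triode.
In triode I_D = k_n[V_ov V_DS − ½ V_DS²] and I_D = (V_DD − V_DS)/R_D. Equating: 27.6 V_DS² − 54.46 V_DS + 14.4 = 0, giving V_DS = 0.314 V (the root below V_ov).
I_D = (14.4 − 0.314) / 7.55 = 1.87 mA.

I_D = 1.87 mA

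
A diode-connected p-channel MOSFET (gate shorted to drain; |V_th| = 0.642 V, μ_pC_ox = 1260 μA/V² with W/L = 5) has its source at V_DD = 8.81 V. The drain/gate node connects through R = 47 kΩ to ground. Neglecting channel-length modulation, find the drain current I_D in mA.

With gate tied to drain, V_SG = V_SD ≥ V_SG − |V_th|, so the device is in saturation.
k_p = μ_pC_ox · (W/L) = 6.3 mA/V².
KCL at the drain: ½ k_p (V_SG − |V_th|)² = (V_DD − V_SG)/R.
Let x = V_SG − 0.642. Then 148 x² + x − 8.168 = 0, giving x = 0.232 V (positive root), so V_SG = 0.874 V.
I_D = (V_DD − V_SG)/R = (8.81 − 0.874) / 47 = 0.169 mA.

I_D = 0.169 mA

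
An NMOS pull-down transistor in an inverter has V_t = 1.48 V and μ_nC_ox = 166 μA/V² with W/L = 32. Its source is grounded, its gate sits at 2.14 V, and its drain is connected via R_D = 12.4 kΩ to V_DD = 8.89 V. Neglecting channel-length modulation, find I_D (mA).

I_D = 0.697 mA

V_GS = V_G = 2.14 V, so V_ov = 2.14 − 1.48 = 0.66 V.
k_n = μ_nC_ox · (W/L) = 5.312 mA/V².
Assume saturation: I_D = ½ k_n V_ov² = 0.5 × 5.312 × 0.66² = 1.16 mA, giving V_DS = V_DD − I_D R_D = 8.89 − 1.16 × 12.4 = -5.46 V.
But -5.46 V < V_ov = 0.66 V, so the device is actually in triode.
In triode I_D = k_n[V_ov V_DS − ½ V_DS²] and I_D = (V_DD − V_DS)/R_D. Equating: 32.9 V_DS² − 44.47 V_DS + 8.89 = 0, giving V_DS = 0.244 V (the root below V_ov).
I_D = (8.89 − 0.244) / 12.4 = 0.697 mA.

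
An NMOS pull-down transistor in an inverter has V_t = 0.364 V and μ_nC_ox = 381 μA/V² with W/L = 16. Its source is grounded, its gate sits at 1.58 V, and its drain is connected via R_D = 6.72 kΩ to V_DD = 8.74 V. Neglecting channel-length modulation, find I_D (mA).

V_GS = V_G = 1.58 V, so V_ov = 1.58 − 0.364 = 1.22 V.
k_n = μ_nC_ox · (W/L) = 6.096 mA/V².
Assume saturation: I_D = ½ k_n V_ov² = 0.5 × 6.096 × 1.22² = 4.51 mA, giving V_DS = V_DD − I_D R_D = 8.74 − 4.51 × 6.72 = -21.5 V.
But -21.5 V < V_ov = 1.22 V, so the device is actually in triode.
In triode I_D = k_n[V_ov V_DS − ½ V_DS²] and I_D = (V_DD − V_DS)/R_D. Equating: 20.5 V_DS² − 50.81 V_DS + 8.74 = 0, giving V_DS = 0.186 V (the root below V_ov).
I_D = (8.74 − 0.186) / 6.72 = 1.27 mA.

I_D = 1.27 mA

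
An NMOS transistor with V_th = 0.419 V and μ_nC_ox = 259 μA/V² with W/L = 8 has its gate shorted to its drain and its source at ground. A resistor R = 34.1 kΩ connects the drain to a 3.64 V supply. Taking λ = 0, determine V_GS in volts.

V_GS = 0.707 V

With gate tied to drain, V_GS = V_DS ≥ V_GS − V_th, so the device is in saturation.
k_n = μ_nC_ox · (W/L) = 2.072 mA/V².
KCL at the drain: ½ k_n (V_GS − V_th)² = (V_DD − V_GS)/R.
Let x = V_GS − 0.419. Then 35.3 x² + x − 3.221 = 0, giving x = 0.288 V (positive root), so V_GS = 0.707 V.
I_D = (V_DD − V_GS)/R = (3.64 − 0.707) / 34.1 = 0.086 mA.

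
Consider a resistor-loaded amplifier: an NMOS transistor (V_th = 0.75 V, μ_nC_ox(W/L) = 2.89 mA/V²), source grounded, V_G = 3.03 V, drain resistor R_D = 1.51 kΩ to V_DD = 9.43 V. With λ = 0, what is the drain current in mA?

V_GS = V_G = 3.03 V, so V_ov = 3.03 − 0.75 = 2.28 V.
Assume saturation: I_D = ½ k_n V_ov² = 0.5 × 2.89 × 2.28² = 7.51 mA, giving V_DS = V_DD − I_D R_D = 9.43 − 7.51 × 1.51 = -1.91 V.
But -1.91 V < V_ov = 2.28 V, so the device is actually in triode.
In triode I_D = k_n[V_ov V_DS − ½ V_DS²] and I_D = (V_DD − V_DS)/R_D. Equating: 2.18 V_DS² − 10.95 V_DS + 9.43 = 0, giving V_DS = 1.1 V (the root below V_ov).
I_D = (9.43 − 1.1) / 1.51 = 5.51 mA.

I_D = 5.51 mA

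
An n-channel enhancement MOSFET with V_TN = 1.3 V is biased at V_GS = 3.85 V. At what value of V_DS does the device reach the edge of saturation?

The boundary between triode and saturation is V_DS = V_GS − V_TN = V_ov.
V_ov = 3.85 − 1.3 = 2.55 V.

V_DS,sat = 2.55 V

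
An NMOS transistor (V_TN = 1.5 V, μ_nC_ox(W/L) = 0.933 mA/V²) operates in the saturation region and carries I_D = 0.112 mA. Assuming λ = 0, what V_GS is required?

V_GS = 1.99 V

In saturation I_D = ½ k_n (V_GS − V_TN)², so V_GS − V_TN = √(2 I_D / k_n) = √(2 × 0.112 / 0.933) = 0.49 V.
V_GS = 1.5 + 0.49 = 1.99 V.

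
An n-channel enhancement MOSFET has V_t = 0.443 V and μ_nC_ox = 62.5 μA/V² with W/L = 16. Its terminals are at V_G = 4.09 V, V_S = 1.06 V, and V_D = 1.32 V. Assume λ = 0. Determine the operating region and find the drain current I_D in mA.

V_GS = V_G − V_S = 4.09 − 1.06 = 3.03 V; V_DS = V_D − V_S = 1.32 − 1.06 = 0.26 V.
k_n = μ_nC_ox · (W/L) = 1 mA/V².
V_ov = V_GS − V_t = 3.03 − 0.443 = 2.59 V.
Since V_DS = 0.26 V < V_ov = 2.59 V, the device is in the triode region.
I_D = k_n [V_ov · V_DS − ½ V_DS²] = 1 × [2.59 × 0.26 − 0.5 × 0.26²] = 0.639 mA.

Triode; I_D = 0.639 mA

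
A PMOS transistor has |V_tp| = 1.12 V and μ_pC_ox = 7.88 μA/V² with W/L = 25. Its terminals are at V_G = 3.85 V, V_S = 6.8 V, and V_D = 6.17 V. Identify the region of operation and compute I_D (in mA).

Triode; I_D = 0.188 mA

V_SG = V_S − V_G = 6.8 − 3.85 = 2.95 V; V_SD = V_S − V_D = 6.8 − 6.17 = 0.63 V.
k_p = μ_pC_ox · (W/L) = 0.197 mA/V².
V_ov = V_SG − |V_tp| = 2.95 − 1.12 = 1.83 V.
Since V_SD = 0.63 V < V_ov = 1.83 V, the device is in the triode region.
I_D = k_p [V_ov · V_SD − ½ V_SD²] = 0.197 × [1.83 × 0.63 − 0.5 × 0.63²] = 0.188 mA.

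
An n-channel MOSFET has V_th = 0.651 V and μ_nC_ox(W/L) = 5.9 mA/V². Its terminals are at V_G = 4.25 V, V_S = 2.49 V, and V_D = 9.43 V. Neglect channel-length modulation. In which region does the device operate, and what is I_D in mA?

V_GS = V_G − V_S = 4.25 − 2.49 = 1.76 V; V_DS = V_D − V_S = 9.43 − 2.49 = 6.94 V.
V_ov = V_GS − V_th = 1.76 − 0.651 = 1.11 V.
Since V_DS = 6.94 V ≥ V_ov = 1.11 V, the device is in saturation.
I_D = ½ k_n V_ov² = 0.5 × 5.9 × 1.11² = 3.63 mA.

Saturation; I_D = 3.63 mA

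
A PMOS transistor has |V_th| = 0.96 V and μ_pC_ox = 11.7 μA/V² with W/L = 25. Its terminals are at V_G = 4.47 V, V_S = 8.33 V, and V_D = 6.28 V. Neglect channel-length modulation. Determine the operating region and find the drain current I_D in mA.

V_SG = V_S − V_G = 8.33 − 4.47 = 3.86 V; V_SD = V_S − V_D = 8.33 − 6.28 = 2.05 V.
k_p = μ_pC_ox · (W/L) = 0.2925 mA/V².
V_ov = V_SG − |V_th| = 3.86 − 0.96 = 2.9 V.
Since V_SD = 2.05 V < V_ov = 2.9 V, the device is in the triode region.
I_D = k_p [V_ov · V_SD − ½ V_SD²] = 0.2925 × [2.9 × 2.05 − 0.5 × 2.05²] = 1.12 mA.

Triode; I_D = 1.12 mA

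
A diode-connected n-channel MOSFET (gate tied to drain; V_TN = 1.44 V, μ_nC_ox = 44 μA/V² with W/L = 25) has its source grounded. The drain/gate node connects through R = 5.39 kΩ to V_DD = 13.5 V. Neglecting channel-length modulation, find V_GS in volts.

V_GS = 3.30 V

With gate tied to drain, V_GS = V_DS ≥ V_GS − V_TN, so the device is in saturation.
k_n = μ_nC_ox · (W/L) = 1.1 mA/V².
KCL at the drain: ½ k_n (V_GS − V_TN)² = (V_DD − V_GS)/R.
Let x = V_GS − 1.44. Then 2.96 x² + x − 12.06 = 0, giving x = 1.86 V (positive root), so V_GS = 3.3 V.
I_D = (V_DD − V_GS)/R = (13.5 − 3.3) / 5.39 = 1.89 mA.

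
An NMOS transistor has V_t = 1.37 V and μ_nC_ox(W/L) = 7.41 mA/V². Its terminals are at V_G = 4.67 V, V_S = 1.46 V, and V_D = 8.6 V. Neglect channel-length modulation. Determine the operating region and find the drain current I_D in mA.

Saturation; I_D = 12.5 mA

V_GS = V_G − V_S = 4.67 − 1.46 = 3.21 V; V_DS = V_D − V_S = 8.6 − 1.46 = 7.14 V.
V_ov = V_GS − V_t = 3.21 − 1.37 = 1.84 V.
Since V_DS = 7.14 V ≥ V_ov = 1.84 V, the device is in saturation.
I_D = ½ k_n V_ov² = 0.5 × 7.41 × 1.84² = 12.5 mA.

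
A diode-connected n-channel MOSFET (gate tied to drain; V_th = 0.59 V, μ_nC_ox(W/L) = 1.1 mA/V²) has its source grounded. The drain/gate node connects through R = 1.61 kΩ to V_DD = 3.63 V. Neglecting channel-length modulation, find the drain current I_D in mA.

With gate tied to drain, V_GS = V_DS ≥ V_GS − V_th, so the device is in saturation.
KCL at the drain: ½ k_n (V_GS − V_th)² = (V_DD − V_GS)/R.
Let x = V_GS − 0.59. Then 0.886 x² + x − 3.04 = 0, giving x = 1.37 V (positive root), so V_GS = 1.96 V.
I_D = (V_DD − V_GS)/R = (3.63 − 1.96) / 1.61 = 1.04 mA.

I_D = 1.04 mA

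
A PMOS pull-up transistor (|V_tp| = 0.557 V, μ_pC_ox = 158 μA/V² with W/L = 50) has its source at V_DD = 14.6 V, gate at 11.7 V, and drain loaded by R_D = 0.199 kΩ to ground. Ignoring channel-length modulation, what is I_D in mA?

I_D = 21.7 mA

V_SG = V_DD − V_G = 14.6 − 11.7 = 2.9 V, so V_ov = 2.9 − 0.557 = 2.34 V.
k_p = μ_pC_ox · (W/L) = 7.9 mA/V².
Assume saturation: I_D = ½ k_p V_ov² = 0.5 × 7.9 × 2.34² = 21.7 mA, giving V_SD = V_DD − I_D R_D = 14.6 − 21.7 × 0.199 = 10.3 V.
V_SD = 10.3 V ≥ V_ov = 2.34 V, confirming saturation.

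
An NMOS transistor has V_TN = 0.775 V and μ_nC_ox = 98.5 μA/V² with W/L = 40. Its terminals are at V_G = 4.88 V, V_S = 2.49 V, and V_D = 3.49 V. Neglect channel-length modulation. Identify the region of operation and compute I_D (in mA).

Triode; I_D = 4.39 mA

V_GS = V_G − V_S = 4.88 − 2.49 = 2.39 V; V_DS = V_D − V_S = 3.49 − 2.49 = 1 V.
k_n = μ_nC_ox · (W/L) = 3.94 mA/V².
V_ov = V_GS − V_TN = 2.39 − 0.775 = 1.61 V.
Since V_DS = 1 V < V_ov = 1.61 V, the device is in the triode region.
I_D = k_n [V_ov · V_DS − ½ V_DS²] = 3.94 × [1.61 × 1 − 0.5 × 1²] = 4.39 mA.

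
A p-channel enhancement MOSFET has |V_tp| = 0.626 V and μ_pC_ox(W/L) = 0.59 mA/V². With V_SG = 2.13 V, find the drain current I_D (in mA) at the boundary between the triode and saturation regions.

At the boundary V_SD = V_ov = V_SG − |V_tp| = 2.13 − 0.626 = 1.5 V.
I_D = ½ k_p V_ov² = 0.5 × 0.59 × 1.5² = 0.667 mA.

I_D = 0.667 mA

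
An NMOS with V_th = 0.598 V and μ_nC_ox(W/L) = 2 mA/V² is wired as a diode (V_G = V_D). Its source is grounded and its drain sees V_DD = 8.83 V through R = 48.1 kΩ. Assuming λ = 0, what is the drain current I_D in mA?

With gate tied to drain, V_GS = V_DS ≥ V_GS − V_th, so the device is in saturation.
KCL at the drain: ½ k_n (V_GS − V_th)² = (V_DD − V_GS)/R.
Let x = V_GS − 0.598. Then 48.1 x² + x − 8.232 = 0, giving x = 0.403 V (positive root), so V_GS = 1 V.
I_D = (V_DD − V_GS)/R = (8.83 − 1) / 48.1 = 0.163 mA.

I_D = 0.163 mA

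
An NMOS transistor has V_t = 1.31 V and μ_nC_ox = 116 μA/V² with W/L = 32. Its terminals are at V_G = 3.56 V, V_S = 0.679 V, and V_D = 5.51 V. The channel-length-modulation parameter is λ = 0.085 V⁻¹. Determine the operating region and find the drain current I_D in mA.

Saturation; I_D = 6.46 mA

V_GS = V_G − V_S = 3.56 − 0.679 = 2.88 V; V_DS = V_D − V_S = 5.51 − 0.679 = 4.83 V.
k_n = μ_nC_ox · (W/L) = 3.712 mA/V².
V_ov = V_GS − V_t = 2.88 − 1.31 = 1.57 V.
Since V_DS = 4.83 V ≥ V_ov = 1.57 V, the device is in saturation.
I_D = ½ k_n V_ov² (1 + λ V_DS) = 0.5 × 3.712 × 1.57² × (1 + 0.085 × 4.83) = 6.46 mA.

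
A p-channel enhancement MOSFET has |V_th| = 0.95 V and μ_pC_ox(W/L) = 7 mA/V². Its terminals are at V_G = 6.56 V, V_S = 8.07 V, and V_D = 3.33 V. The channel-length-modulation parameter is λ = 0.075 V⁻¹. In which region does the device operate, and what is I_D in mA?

V_SG = V_S − V_G = 8.07 − 6.56 = 1.51 V; V_SD = V_S − V_D = 8.07 − 3.33 = 4.74 V.
V_ov = V_SG − |V_th| = 1.51 − 0.95 = 0.56 V.
Since V_SD = 4.74 V ≥ V_ov = 0.56 V, the device is in saturation.
I_D = ½ k_p V_ov² (1 + λ V_SD) = 0.5 × 7 × 0.56² × (1 + 0.075 × 4.74) = 1.49 mA.

Saturation; I_D = 1.49 mA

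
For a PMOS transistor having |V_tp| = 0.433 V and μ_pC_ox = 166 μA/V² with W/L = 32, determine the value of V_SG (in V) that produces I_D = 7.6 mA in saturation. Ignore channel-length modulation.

k_p = μ_pC_ox · (W/L) = 5.312 mA/V².
In saturation I_D = ½ k_p (V_SG − |V_tp|)², so V_SG − |V_tp| = √(2 I_D / k_p) = √(2 × 7.6 / 5.312) = 1.69 V.
V_SG = 0.433 + 1.69 = 2.12 V.

V_SG = 2.12 V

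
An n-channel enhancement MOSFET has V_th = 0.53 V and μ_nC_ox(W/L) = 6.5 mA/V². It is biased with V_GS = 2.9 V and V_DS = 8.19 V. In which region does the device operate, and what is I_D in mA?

Saturation; I_D = 18.3 mA

V_ov = V_GS − V_th = 2.9 − 0.53 = 2.37 V.
Since V_DS = 8.19 V ≥ V_ov = 2.37 V, the device is in saturation.
I_D = ½ k_n V_ov² = 0.5 × 6.5 × 2.37² = 18.3 mA.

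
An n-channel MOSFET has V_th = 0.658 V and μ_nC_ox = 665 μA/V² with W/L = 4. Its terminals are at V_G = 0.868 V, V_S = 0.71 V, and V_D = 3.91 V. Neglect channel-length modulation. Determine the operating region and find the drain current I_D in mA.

V_GS = V_G − V_S = 0.868 − 0.71 = 0.158 V; V_DS = V_D − V_S = 3.91 − 0.71 = 3.2 V.
V_GS = 0.158 V < V_th = 0.658 V, so the transistor is in cutoff.

Cutoff; I_D = 0 mA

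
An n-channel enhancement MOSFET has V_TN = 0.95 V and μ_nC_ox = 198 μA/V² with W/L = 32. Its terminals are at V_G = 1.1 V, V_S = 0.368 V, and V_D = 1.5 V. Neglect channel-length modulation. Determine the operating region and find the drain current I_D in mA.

Cutoff; I_D = 0 mA

V_GS = V_G − V_S = 1.1 − 0.368 = 0.732 V; V_DS = V_D − V_S = 1.5 − 0.368 = 1.13 V.
V_GS = 0.732 V < V_TN = 0.95 V, so the transistor is in cutoff.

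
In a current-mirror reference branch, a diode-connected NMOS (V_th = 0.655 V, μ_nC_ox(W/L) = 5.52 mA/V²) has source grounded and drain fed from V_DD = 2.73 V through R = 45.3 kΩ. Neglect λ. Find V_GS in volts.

V_GS = 0.780 V

With gate tied to drain, V_GS = V_DS ≥ V_GS − V_th, so the device is in saturation.
KCL at the drain: ½ k_n (V_GS − V_th)² = (V_DD − V_GS)/R.
Let x = V_GS − 0.655. Then 125 x² + x − 2.075 = 0, giving x = 0.125 V (positive root), so V_GS = 0.78 V.
I_D = (V_DD − V_GS)/R = (2.73 − 0.78) / 45.3 = 0.043 mA.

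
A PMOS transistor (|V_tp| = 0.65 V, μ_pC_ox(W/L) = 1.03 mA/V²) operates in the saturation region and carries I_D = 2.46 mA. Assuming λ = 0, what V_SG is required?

V_SG = 2.84 V

In saturation I_D = ½ k_p (V_SG − |V_tp|)², so V_SG − |V_tp| = √(2 I_D / k_p) = √(2 × 2.46 / 1.03) = 2.19 V.
V_SG = 0.65 + 2.19 = 2.84 V.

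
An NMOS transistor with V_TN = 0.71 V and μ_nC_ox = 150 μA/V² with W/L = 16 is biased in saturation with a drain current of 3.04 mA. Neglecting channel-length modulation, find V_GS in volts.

k_n = μ_nC_ox · (W/L) = 2.4 mA/V².
In saturation I_D = ½ k_n (V_GS − V_TN)², so V_GS − V_TN = √(2 I_D / k_n) = √(2 × 3.04 / 2.4) = 1.59 V.
V_GS = 0.71 + 1.59 = 2.3 V.

V_GS = 2.30 V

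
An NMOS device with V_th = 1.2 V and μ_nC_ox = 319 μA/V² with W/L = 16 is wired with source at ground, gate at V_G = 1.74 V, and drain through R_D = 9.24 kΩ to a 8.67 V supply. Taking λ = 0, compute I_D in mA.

I_D = 0.744 mA

V_GS = V_G = 1.74 V, so V_ov = 1.74 − 1.2 = 0.54 V.
k_n = μ_nC_ox · (W/L) = 5.104 mA/V².
Assume saturation: I_D = ½ k_n V_ov² = 0.5 × 5.104 × 0.54² = 0.744 mA, giving V_DS = V_DD − I_D R_D = 8.67 − 0.744 × 9.24 = 1.79 V.
V_DS = 1.79 V ≥ V_ov = 0.54 V, confirming saturation.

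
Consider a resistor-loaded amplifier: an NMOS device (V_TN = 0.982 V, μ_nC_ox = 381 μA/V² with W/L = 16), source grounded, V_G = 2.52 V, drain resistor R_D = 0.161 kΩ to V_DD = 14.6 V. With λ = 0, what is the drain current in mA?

V_GS = V_G = 2.52 V, so V_ov = 2.52 − 0.982 = 1.54 V.
k_n = μ_nC_ox · (W/L) = 6.096 mA/V².
Assume saturation: I_D = ½ k_n V_ov² = 0.5 × 6.096 × 1.54² = 7.21 mA, giving V_DS = V_DD − I_D R_D = 14.6 − 7.21 × 0.161 = 13.4 V.
V_DS = 13.4 V ≥ V_ov = 1.54 V, confirming saturation.

I_D = 7.21 mA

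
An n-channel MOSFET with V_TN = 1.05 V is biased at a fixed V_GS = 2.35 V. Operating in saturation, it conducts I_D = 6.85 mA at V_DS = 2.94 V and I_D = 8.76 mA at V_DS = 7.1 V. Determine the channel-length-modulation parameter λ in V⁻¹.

With V_GS fixed, I_D ∝ (1 + λ V_DS) in saturation, so I_D2/I_D1 = (1 + λ V_DS2)/(1 + λ V_DS1).
8.76/6.85 = 1.279 = (1 + 7.1 λ)/(1 + 2.94 λ).
Solving: λ (I_D1 V_DS2 − I_D2 V_DS1) = I_D2 − I_D1, so λ = (8.76 − 6.85) / (6.85 × 7.1 − 8.76 × 2.94) = 1.91 / 22.9 = 0.0835 V⁻¹.

λ = 0.0835 V⁻¹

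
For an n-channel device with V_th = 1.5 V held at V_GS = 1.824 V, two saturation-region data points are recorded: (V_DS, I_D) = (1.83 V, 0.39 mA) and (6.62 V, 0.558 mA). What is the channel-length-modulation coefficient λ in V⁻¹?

λ = 0.108 V⁻¹

With V_GS fixed, I_D ∝ (1 + λ V_DS) in saturation, so I_D2/I_D1 = (1 + λ V_DS2)/(1 + λ V_DS1).
0.558/0.39 = 1.431 = (1 + 6.62 λ)/(1 + 1.83 λ).
Solving: λ (I_D1 V_DS2 − I_D2 V_DS1) = I_D2 − I_D1, so λ = (0.558 − 0.39) / (0.39 × 6.62 − 0.558 × 1.83) = 0.168 / 1.56 = 0.108 V⁻¹.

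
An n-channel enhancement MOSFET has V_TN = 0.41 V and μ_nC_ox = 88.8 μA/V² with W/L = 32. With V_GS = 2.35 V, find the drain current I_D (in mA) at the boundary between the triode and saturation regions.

At the boundary V_DS = V_ov = V_GS − V_TN = 2.35 − 0.41 = 1.94 V.
k_n = μ_nC_ox · (W/L) = 2.842 mA/V².
I_D = ½ k_n V_ov² = 0.5 × 2.842 × 1.94² = 5.35 mA.

I_D = 5.35 mA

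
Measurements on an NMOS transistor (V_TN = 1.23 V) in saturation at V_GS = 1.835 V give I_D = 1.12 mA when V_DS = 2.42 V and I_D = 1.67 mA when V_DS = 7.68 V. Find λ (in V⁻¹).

With V_GS fixed, I_D ∝ (1 + λ V_DS) in saturation, so I_D2/I_D1 = (1 + λ V_DS2)/(1 + λ V_DS1).
1.67/1.12 = 1.491 = (1 + 7.68 λ)/(1 + 2.42 λ).
Solving: λ (I_D1 V_DS2 − I_D2 V_DS1) = I_D2 − I_D1, so λ = (1.67 − 1.12) / (1.12 × 7.68 − 1.67 × 2.42) = 0.55 / 4.56 = 0.121 V⁻¹.

λ = 0.121 V⁻¹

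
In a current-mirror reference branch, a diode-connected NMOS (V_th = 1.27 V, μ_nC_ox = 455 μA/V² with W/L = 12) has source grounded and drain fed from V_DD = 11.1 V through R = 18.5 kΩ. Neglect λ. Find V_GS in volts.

V_GS = 1.70 V

With gate tied to drain, V_GS = V_DS ≥ V_GS − V_th, so the device is in saturation.
k_n = μ_nC_ox · (W/L) = 5.46 mA/V².
KCL at the drain: ½ k_n (V_GS − V_th)² = (V_DD − V_GS)/R.
Let x = V_GS − 1.27. Then 50.5 x² + x − 9.83 = 0, giving x = 0.431 V (positive root), so V_GS = 1.7 V.
I_D = (V_DD − V_GS)/R = (11.1 − 1.7) / 18.5 = 0.508 mA.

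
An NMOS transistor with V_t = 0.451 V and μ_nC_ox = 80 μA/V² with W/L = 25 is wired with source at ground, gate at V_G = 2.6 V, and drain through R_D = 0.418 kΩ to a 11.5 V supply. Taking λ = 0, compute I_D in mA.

V_GS = V_G = 2.6 V, so V_ov = 2.6 − 0.451 = 2.15 V.
k_n = μ_nC_ox · (W/L) = 2 mA/V².
Assume saturation: I_D = ½ k_n V_ov² = 0.5 × 2 × 2.15² = 4.62 mA, giving V_DS = V_DD − I_D R_D = 11.5 − 4.62 × 0.418 = 9.57 V.
V_DS = 9.57 V ≥ V_ov = 2.15 V, confirming saturation.

I_D = 4.62 mA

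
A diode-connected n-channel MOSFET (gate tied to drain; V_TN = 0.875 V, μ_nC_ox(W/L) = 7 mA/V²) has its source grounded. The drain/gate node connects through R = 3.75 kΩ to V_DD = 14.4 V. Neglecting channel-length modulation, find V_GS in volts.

With gate tied to drain, V_GS = V_DS ≥ V_GS − V_TN, so the device is in saturation.
KCL at the drain: ½ k_n (V_GS − V_TN)² = (V_DD − V_GS)/R.
Let x = V_GS − 0.875. Then 13.1 x² + x − 13.53 = 0, giving x = 0.978 V (positive root), so V_GS = 1.85 V.
I_D = (V_DD − V_GS)/R = (14.4 − 1.85) / 3.75 = 3.35 mA.

V_GS = 1.85 V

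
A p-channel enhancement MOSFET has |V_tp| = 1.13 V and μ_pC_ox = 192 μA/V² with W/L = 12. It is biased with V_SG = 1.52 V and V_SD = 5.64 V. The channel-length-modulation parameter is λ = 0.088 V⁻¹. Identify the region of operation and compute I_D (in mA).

Saturation; I_D = 0.262 mA

k_p = μ_pC_ox · (W/L) = 2.304 mA/V².
V_ov = V_SG − |V_tp| = 1.52 − 1.13 = 0.39 V.
Since V_SD = 5.64 V ≥ V_ov = 0.39 V, the device is in saturation.
I_D = ½ k_p V_ov² (1 + λ V_SD) = 0.5 × 2.304 × 0.39² × (1 + 0.088 × 5.64) = 0.262 mA.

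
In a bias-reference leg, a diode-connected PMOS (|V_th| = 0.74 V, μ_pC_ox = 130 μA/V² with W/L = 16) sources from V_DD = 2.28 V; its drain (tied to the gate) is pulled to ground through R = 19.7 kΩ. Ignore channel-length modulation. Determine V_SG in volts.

V_SG = 0.991 V

With gate tied to drain, V_SG = V_SD ≥ V_SG − |V_th|, so the device is in saturation.
k_p = μ_pC_ox · (W/L) = 2.08 mA/V².
KCL at the drain: ½ k_p (V_SG − |V_th|)² = (V_DD − V_SG)/R.
Let x = V_SG − 0.74. Then 20.5 x² + x − 1.54 = 0, giving x = 0.251 V (positive root), so V_SG = 0.991 V.
I_D = (V_DD − V_SG)/R = (2.28 − 0.991) / 19.7 = 0.0654 mA.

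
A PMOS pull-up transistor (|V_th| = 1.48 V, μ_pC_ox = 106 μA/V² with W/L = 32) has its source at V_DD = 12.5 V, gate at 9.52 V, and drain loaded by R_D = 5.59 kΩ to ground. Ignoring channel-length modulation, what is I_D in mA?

V_SG = V_DD − V_G = 12.5 − 9.52 = 2.98 V, so V_ov = 2.98 − 1.48 = 1.5 V.
k_p = μ_pC_ox · (W/L) = 3.392 mA/V².
Assume saturation: I_D = ½ k_p V_ov² = 0.5 × 3.392 × 1.5² = 3.82 mA, giving V_SD = V_DD − I_D R_D = 12.5 − 3.82 × 5.59 = -8.83 V.
But -8.83 V < V_ov = 1.5 V, so the device is actually in triode.
In triode I_D = k_p[V_ov V_SD − ½ V_SD²] and I_D = (V_DD − V_SD)/R_D. Equating: 9.48 V_SD² − 29.44 V_SD + 12.5 = 0, giving V_SD = 0.508 V (the root below V_ov).
I_D = (12.5 − 0.508) / 5.59 = 2.15 mA.

I_D = 2.15 mA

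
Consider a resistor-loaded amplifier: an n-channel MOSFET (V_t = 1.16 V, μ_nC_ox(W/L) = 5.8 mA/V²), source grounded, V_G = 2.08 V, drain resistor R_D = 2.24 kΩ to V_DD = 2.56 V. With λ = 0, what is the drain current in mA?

V_GS = V_G = 2.08 V, so V_ov = 2.08 − 1.16 = 0.92 V.
Assume saturation: I_D = ½ k_n V_ov² = 0.5 × 5.8 × 0.92² = 2.45 mA, giving V_DS = V_DD − I_D R_D = 2.56 − 2.45 × 2.24 = -2.94 V.
But -2.94 V < V_ov = 0.92 V, so the device is actually in triode.
In triode I_D = k_n[V_ov V_DS − ½ V_DS²] and I_D = (V_DD − V_DS)/R_D. Equating: 6.5 V_DS² − 12.95 V_DS + 2.56 = 0, giving V_DS = 0.222 V (the root below V_ov).
I_D = (2.56 − 0.222) / 2.24 = 1.04 mA.

I_D = 1.04 mA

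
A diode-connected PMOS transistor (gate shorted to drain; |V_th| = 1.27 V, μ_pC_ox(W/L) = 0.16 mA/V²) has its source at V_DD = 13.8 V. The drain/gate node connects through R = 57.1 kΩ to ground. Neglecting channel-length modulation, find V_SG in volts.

V_SG = 2.82 V

With gate tied to drain, V_SG = V_SD ≥ V_SG − |V_th|, so the device is in saturation.
KCL at the drain: ½ k_p (V_SG − |V_th|)² = (V_DD − V_SG)/R.
Let x = V_SG − 1.27. Then 4.57 x² + x − 12.53 = 0, giving x = 1.55 V (positive root), so V_SG = 2.82 V.
I_D = (V_DD − V_SG)/R = (13.8 − 2.82) / 57.1 = 0.192 mA.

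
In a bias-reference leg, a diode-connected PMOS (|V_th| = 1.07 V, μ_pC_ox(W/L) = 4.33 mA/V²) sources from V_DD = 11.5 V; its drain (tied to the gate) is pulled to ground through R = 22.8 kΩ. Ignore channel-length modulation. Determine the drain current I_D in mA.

I_D = 0.438 mA

With gate tied to drain, V_SG = V_SD ≥ V_SG − |V_th|, so the device is in saturation.
KCL at the drain: ½ k_p (V_SG − |V_th|)² = (V_DD − V_SG)/R.
Let x = V_SG − 1.07. Then 49.4 x² + x − 10.43 = 0, giving x = 0.45 V (positive root), so V_SG = 1.52 V.
I_D = (V_DD − V_SG)/R = (11.5 − 1.52) / 22.8 = 0.438 mA.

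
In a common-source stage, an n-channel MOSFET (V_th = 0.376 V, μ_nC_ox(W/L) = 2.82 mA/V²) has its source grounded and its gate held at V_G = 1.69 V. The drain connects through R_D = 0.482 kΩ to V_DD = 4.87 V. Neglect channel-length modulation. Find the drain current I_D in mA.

V_GS = V_G = 1.69 V, so V_ov = 1.69 − 0.376 = 1.31 V.
Assume saturation: I_D = ½ k_n V_ov² = 0.5 × 2.82 × 1.31² = 2.43 mA, giving V_DS = V_DD − I_D R_D = 4.87 − 2.43 × 0.482 = 3.7 V.
V_DS = 3.7 V ≥ V_ov = 1.31 V, confirming saturation.

I_D = 2.43 mA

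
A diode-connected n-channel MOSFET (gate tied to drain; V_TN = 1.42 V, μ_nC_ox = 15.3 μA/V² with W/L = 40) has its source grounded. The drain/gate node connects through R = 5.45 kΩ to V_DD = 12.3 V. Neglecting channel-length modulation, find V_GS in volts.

V_GS = 3.69 V

With gate tied to drain, V_GS = V_DS ≥ V_GS − V_TN, so the device is in saturation.
k_n = μ_nC_ox · (W/L) = 0.612 mA/V².
KCL at the drain: ½ k_n (V_GS − V_TN)² = (V_DD − V_GS)/R.
Let x = V_GS − 1.42. Then 1.67 x² + x − 10.88 = 0, giving x = 2.27 V (positive root), so V_GS = 3.69 V.
I_D = (V_DD − V_GS)/R = (12.3 − 3.69) / 5.45 = 1.58 mA.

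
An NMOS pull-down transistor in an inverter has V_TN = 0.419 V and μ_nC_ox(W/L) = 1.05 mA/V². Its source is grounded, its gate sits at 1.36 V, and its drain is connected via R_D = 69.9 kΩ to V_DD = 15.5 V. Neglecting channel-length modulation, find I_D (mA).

V_GS = V_G = 1.36 V, so V_ov = 1.36 − 0.419 = 0.941 V.
Assume saturation: I_D = ½ k_n V_ov² = 0.5 × 1.05 × 0.941² = 0.465 mA, giving V_DS = V_DD − I_D R_D = 15.5 − 0.465 × 69.9 = -17 V.
But -17 V < V_ov = 0.941 V, so the device is actually in triode.
In triode I_D = k_n[V_ov V_DS − ½ V_DS²] and I_D = (V_DD − V_DS)/R_D. Equating: 36.7 V_DS² − 70.06 V_DS + 15.5 = 0, giving V_DS = 0.255 V (the root below V_ov).
I_D = (15.5 − 0.255) / 69.9 = 0.218 mA.

I_D = 0.218 mA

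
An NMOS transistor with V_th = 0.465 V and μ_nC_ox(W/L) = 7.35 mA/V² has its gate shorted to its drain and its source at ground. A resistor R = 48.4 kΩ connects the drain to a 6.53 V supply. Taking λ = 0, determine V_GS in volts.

V_GS = 0.647 V

With gate tied to drain, V_GS = V_DS ≥ V_GS − V_th, so the device is in saturation.
KCL at the drain: ½ k_n (V_GS − V_th)² = (V_DD − V_GS)/R.
Let x = V_GS − 0.465. Then 178 x² + x − 6.065 = 0, giving x = 0.182 V (positive root), so V_GS = 0.647 V.
I_D = (V_DD − V_GS)/R = (6.53 − 0.647) / 48.4 = 0.122 mA.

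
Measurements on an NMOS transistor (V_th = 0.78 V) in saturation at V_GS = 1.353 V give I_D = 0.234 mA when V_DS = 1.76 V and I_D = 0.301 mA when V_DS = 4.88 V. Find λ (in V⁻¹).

With V_GS fixed, I_D ∝ (1 + λ V_DS) in saturation, so I_D2/I_D1 = (1 + λ V_DS2)/(1 + λ V_DS1).
0.301/0.234 = 1.286 = (1 + 4.88 λ)/(1 + 1.76 λ).
Solving: λ (I_D1 V_DS2 − I_D2 V_DS1) = I_D2 − I_D1, so λ = (0.301 − 0.234) / (0.234 × 4.88 − 0.301 × 1.76) = 0.067 / 0.612 = 0.109 V⁻¹.

λ = 0.109 V⁻¹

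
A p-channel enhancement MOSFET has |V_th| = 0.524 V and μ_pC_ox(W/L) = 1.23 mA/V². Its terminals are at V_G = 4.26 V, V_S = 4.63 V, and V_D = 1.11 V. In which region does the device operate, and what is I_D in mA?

V_SG = V_S − V_G = 4.63 − 4.26 = 0.37 V; V_SD = V_S − V_D = 4.63 − 1.11 = 3.52 V.
V_SG = 0.37 V < |V_th| = 0.524 V, so the transistor is in cutoff.

Cutoff; I_D = 0 mA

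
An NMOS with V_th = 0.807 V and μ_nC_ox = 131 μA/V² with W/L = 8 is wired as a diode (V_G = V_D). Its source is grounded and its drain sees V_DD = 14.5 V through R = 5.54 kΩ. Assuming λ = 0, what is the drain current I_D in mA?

With gate tied to drain, V_GS = V_DS ≥ V_GS − V_th, so the device is in saturation.
k_n = μ_nC_ox · (W/L) = 1.048 mA/V².
KCL at the drain: ½ k_n (V_GS − V_th)² = (V_DD − V_GS)/R.
Let x = V_GS − 0.807. Then 2.9 x² + x − 13.69 = 0, giving x = 2.01 V (positive root), so V_GS = 2.81 V.
I_D = (V_DD − V_GS)/R = (14.5 − 2.81) / 5.54 = 2.11 mA.

I_D = 2.11 mA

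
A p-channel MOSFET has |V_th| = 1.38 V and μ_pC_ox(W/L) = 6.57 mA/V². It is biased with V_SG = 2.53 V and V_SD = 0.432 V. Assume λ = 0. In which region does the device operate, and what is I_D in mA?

V_ov = V_SG − |V_th| = 2.53 − 1.38 = 1.15 V.
Since V_SD = 0.432 V < V_ov = 1.15 V, the device is in the triode region.
I_D = k_p [V_ov · V_SD − ½ V_SD²] = 6.57 × [1.15 × 0.432 − 0.5 × 0.432²] = 2.65 mA.

Triode; I_D = 2.65 mA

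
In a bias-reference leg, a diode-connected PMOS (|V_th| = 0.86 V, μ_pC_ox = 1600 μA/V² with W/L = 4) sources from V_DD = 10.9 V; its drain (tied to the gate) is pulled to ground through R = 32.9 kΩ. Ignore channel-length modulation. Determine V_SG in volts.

With gate tied to drain, V_SG = V_SD ≥ V_SG − |V_th|, so the device is in saturation.
k_p = μ_pC_ox · (W/L) = 6.4 mA/V².
KCL at the drain: ½ k_p (V_SG − |V_th|)² = (V_DD − V_SG)/R.
Let x = V_SG − 0.86. Then 105 x² + x − 10.04 = 0, giving x = 0.304 V (positive root), so V_SG = 1.16 V.
I_D = (V_DD − V_SG)/R = (10.9 − 1.16) / 32.9 = 0.296 mA.

V_SG = 1.16 V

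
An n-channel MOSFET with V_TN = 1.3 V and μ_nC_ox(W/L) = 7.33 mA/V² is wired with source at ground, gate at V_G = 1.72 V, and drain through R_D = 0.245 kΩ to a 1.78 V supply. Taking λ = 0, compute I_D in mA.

I_D = 0.647 mA

V_GS = V_G = 1.72 V, so V_ov = 1.72 − 1.3 = 0.42 V.
Assume saturation: I_D = ½ k_n V_ov² = 0.5 × 7.33 × 0.42² = 0.647 mA, giving V_DS = V_DD − I_D R_D = 1.78 − 0.647 × 0.245 = 1.62 V.
V_DS = 1.62 V ≥ V_ov = 0.42 V, confirming saturation.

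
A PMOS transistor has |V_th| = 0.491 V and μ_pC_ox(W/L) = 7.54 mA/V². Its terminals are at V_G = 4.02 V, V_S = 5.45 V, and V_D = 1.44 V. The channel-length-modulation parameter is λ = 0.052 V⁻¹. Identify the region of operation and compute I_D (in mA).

Saturation; I_D = 4.02 mA

V_SG = V_S − V_G = 5.45 − 4.02 = 1.43 V; V_SD = V_S − V_D = 5.45 − 1.44 = 4.01 V.
V_ov = V_SG − |V_th| = 1.43 − 0.491 = 0.939 V.
Since V_SD = 4.01 V ≥ V_ov = 0.939 V, the device is in saturation.
I_D = ½ k_p V_ov² (1 + λ V_SD) = 0.5 × 7.54 × 0.939² × (1 + 0.052 × 4.01) = 4.02 mA.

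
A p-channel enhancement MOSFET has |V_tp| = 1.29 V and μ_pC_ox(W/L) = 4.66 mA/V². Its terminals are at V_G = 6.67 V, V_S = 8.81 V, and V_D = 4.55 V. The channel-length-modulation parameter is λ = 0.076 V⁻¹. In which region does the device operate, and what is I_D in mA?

V_SG = V_S − V_G = 8.81 − 6.67 = 2.14 V; V_SD = V_S − V_D = 8.81 − 4.55 = 4.26 V.
V_ov = V_SG − |V_tp| = 2.14 − 1.29 = 0.85 V.
Since V_SD = 4.26 V ≥ V_ov = 0.85 V, the device is in saturation.
I_D = ½ k_p V_ov² (1 + λ V_SD) = 0.5 × 4.66 × 0.85² × (1 + 0.076 × 4.26) = 2.23 mA.

Saturation; I_D = 2.23 mA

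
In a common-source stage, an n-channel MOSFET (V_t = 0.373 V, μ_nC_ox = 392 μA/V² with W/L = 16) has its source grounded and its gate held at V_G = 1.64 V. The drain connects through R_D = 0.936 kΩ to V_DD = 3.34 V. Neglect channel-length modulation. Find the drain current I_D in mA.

V_GS = V_G = 1.64 V, so V_ov = 1.64 − 0.373 = 1.27 V.
k_n = μ_nC_ox · (W/L) = 6.272 mA/V².
Assume saturation: I_D = ½ k_n V_ov² = 0.5 × 6.272 × 1.27² = 5.03 mA, giving V_DS = V_DD − I_D R_D = 3.34 − 5.03 × 0.936 = -1.37 V.
But -1.37 V < V_ov = 1.27 V, so the device is actually in triode.
In triode I_D = k_n[V_ov V_DS − ½ V_DS²] and I_D = (V_DD − V_DS)/R_D. Equating: 2.94 V_DS² − 8.438 V_DS + 3.34 = 0, giving V_DS = 0.474 V (the root below V_ov).
I_D = (3.34 − 0.474) / 0.936 = 3.06 mA.

I_D = 3.06 mA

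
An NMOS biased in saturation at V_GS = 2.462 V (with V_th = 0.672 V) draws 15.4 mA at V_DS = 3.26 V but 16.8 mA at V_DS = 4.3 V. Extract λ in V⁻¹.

λ = 0.122 V⁻¹

With V_GS fixed, I_D ∝ (1 + λ V_DS) in saturation, so I_D2/I_D1 = (1 + λ V_DS2)/(1 + λ V_DS1).
16.8/15.4 = 1.091 = (1 + 4.3 λ)/(1 + 3.26 λ).
Solving: λ (I_D1 V_DS2 − I_D2 V_DS1) = I_D2 − I_D1, so λ = (16.8 − 15.4) / (15.4 × 4.3 − 16.8 × 3.26) = 1.4 / 11.5 = 0.122 V⁻¹.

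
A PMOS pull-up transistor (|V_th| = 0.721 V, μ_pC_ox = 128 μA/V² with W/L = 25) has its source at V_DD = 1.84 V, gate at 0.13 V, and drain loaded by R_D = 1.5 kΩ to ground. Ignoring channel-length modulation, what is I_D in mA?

I_D = 0.973 mA

V_SG = V_DD − V_G = 1.84 − 0.13 = 1.71 V, so V_ov = 1.71 − 0.721 = 0.989 V.
k_p = μ_pC_ox · (W/L) = 3.2 mA/V².
Assume saturation: I_D = ½ k_p V_ov² = 0.5 × 3.2 × 0.989² = 1.56 mA, giving V_SD = V_DD − I_D R_D = 1.84 − 1.56 × 1.5 = -0.507 V.
But -0.507 V < V_ov = 0.989 V, so the device is actually in triode.
In triode I_D = k_p[V_ov V_SD − ½ V_SD²] and I_D = (V_DD − V_SD)/R_D. Equating: 2.4 V_SD² − 5.747 V_SD + 1.84 = 0, giving V_SD = 0.381 V (the root below V_ov).
I_D = (1.84 − 0.381) / 1.5 = 0.973 mA.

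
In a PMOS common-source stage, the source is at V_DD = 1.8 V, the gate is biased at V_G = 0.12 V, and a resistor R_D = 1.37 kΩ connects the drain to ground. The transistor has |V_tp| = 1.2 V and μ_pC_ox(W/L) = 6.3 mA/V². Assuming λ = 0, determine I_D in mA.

V_SG = V_DD − V_G = 1.8 − 0.12 = 1.68 V, so V_ov = 1.68 − 1.2 = 0.48 V.
Assume saturation: I_D = ½ k_p V_ov² = 0.5 × 6.3 × 0.48² = 0.726 mA, giving V_SD = V_DD − I_D R_D = 1.8 − 0.726 × 1.37 = 0.806 V.
V_SD = 0.806 V ≥ V_ov = 0.48 V, confirming saturation.

I_D = 0.726 mA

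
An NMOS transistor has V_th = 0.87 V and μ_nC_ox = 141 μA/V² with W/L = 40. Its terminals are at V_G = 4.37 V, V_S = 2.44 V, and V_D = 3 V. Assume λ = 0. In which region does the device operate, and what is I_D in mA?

V_GS = V_G − V_S = 4.37 − 2.44 = 1.93 V; V_DS = V_D − V_S = 3 − 2.44 = 0.56 V.
k_n = μ_nC_ox · (W/L) = 5.64 mA/V².
V_ov = V_GS − V_th = 1.93 − 0.87 = 1.06 V.
Since V_DS = 0.56 V < V_ov = 1.06 V, the device is in the triode region.
I_D = k_n [V_ov · V_DS − ½ V_DS²] = 5.64 × [1.06 × 0.56 − 0.5 × 0.56²] = 2.46 mA.

Triode; I_D = 2.46 mA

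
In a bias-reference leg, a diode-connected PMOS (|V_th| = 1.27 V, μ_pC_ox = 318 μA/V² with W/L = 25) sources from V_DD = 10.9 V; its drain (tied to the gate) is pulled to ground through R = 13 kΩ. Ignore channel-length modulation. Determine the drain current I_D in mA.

With gate tied to drain, V_SG = V_SD ≥ V_SG − |V_th|, so the device is in saturation.
k_p = μ_pC_ox · (W/L) = 7.95 mA/V².
KCL at the drain: ½ k_p (V_SG − |V_th|)² = (V_DD − V_SG)/R.
Let x = V_SG − 1.27. Then 51.7 x² + x − 9.63 = 0, giving x = 0.422 V (positive root), so V_SG = 1.69 V.
I_D = (V_DD − V_SG)/R = (10.9 − 1.69) / 13 = 0.708 mA.

I_D = 0.708 mA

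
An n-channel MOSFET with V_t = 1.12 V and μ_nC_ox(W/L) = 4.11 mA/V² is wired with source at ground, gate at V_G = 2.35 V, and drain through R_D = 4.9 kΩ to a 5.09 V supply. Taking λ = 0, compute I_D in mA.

I_D = 0.995 mA

V_GS = V_G = 2.35 V, so V_ov = 2.35 − 1.12 = 1.23 V.
Assume saturation: I_D = ½ k_n V_ov² = 0.5 × 4.11 × 1.23² = 3.11 mA, giving V_DS = V_DD − I_D R_D = 5.09 − 3.11 × 4.9 = -10.1 V.
But -10.1 V < V_ov = 1.23 V, so the device is actually in triode.
In triode I_D = k_n[V_ov V_DS − ½ V_DS²] and I_D = (V_DD − V_DS)/R_D. Equating: 10.1 V_DS² − 25.77 V_DS + 5.09 = 0, giving V_DS = 0.216 V (the root below V_ov).
I_D = (5.09 − 0.216) / 4.9 = 0.995 mA.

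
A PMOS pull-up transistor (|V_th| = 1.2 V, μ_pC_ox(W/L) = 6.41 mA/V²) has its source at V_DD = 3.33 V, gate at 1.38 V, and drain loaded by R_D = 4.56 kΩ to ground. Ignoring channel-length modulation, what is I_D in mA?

V_SG = V_DD − V_G = 3.33 − 1.38 = 1.95 V, so V_ov = 1.95 − 1.2 = 0.75 V.
Assume saturation: I_D = ½ k_p V_ov² = 0.5 × 6.41 × 0.75² = 1.8 mA, giving V_SD = V_DD − I_D R_D = 3.33 − 1.8 × 4.56 = -4.89 V.
But -4.89 V < V_ov = 0.75 V, so the device is actually in triode.
In triode I_D = k_p[V_ov V_SD − ½ V_SD²] and I_D = (V_DD − V_SD)/R_D. Equating: 14.6 V_SD² − 22.92 V_SD + 3.33 = 0, giving V_SD = 0.162 V (the root below V_ov).
I_D = (3.33 − 0.162) / 4.56 = 0.695 mA.

I_D = 0.695 mA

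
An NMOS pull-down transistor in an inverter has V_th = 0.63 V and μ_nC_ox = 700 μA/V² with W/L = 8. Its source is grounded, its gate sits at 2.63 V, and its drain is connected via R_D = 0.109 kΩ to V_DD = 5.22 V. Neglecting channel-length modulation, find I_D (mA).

I_D = 11.2 mA

V_GS = V_G = 2.63 V, so V_ov = 2.63 − 0.63 = 2 V.
k_n = μ_nC_ox · (W/L) = 5.6 mA/V².
Assume saturation: I_D = ½ k_n V_ov² = 0.5 × 5.6 × 2² = 11.2 mA, giving V_DS = V_DD − I_D R_D = 5.22 − 11.2 × 0.109 = 4 V.
V_DS = 4 V ≥ V_ov = 2 V, confirming saturation.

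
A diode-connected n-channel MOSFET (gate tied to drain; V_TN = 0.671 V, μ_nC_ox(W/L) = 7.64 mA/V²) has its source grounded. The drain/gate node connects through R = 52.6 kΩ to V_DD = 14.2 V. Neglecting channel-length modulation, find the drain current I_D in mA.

With gate tied to drain, V_GS = V_DS ≥ V_GS − V_TN, so the device is in saturation.
KCL at the drain: ½ k_n (V_GS − V_TN)² = (V_DD − V_GS)/R.
Let x = V_GS − 0.671. Then 201 x² + x − 13.53 = 0, giving x = 0.257 V (positive root), so V_GS = 0.928 V.
I_D = (V_DD − V_GS)/R = (14.2 − 0.928) / 52.6 = 0.252 mA.

I_D = 0.252 mA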